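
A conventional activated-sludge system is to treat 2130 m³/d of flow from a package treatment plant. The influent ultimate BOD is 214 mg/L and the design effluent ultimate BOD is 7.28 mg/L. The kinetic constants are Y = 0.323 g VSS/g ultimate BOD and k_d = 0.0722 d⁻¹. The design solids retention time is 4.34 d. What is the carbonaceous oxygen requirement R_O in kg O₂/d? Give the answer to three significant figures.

R_O ≈ 287 kg O₂/d

The observed yield is Y_obs = Y/(1 + k_d·θ_c) = 0.323 / (1 + 0.0722 × 4.34) = 0.323 / 1.313 = 0.2459 g VSS per g ultimate BOD removed.
Q·(S₀ − S) = 2130 × (214 − 7.28) × 10⁻³ = 440.3 kg/d removed.
Biomass synthesised: P_X = Y_obs × 440.3 = 108.3 kg VSS/d.
R_O = Q·ΔS − 1.42 P_X = 440.3 − 153.8 = 286.5 kg O₂/d.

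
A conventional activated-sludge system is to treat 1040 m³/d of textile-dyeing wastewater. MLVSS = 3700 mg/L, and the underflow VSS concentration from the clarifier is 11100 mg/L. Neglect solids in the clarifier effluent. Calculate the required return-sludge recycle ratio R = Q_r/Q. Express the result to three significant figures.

Solids balance on the clarifier gives (1+R)X = R·X_r, so R = X/(X_r − X) = 3700 / (11100 − 3700) = 0.5000.

R ≈ 0.500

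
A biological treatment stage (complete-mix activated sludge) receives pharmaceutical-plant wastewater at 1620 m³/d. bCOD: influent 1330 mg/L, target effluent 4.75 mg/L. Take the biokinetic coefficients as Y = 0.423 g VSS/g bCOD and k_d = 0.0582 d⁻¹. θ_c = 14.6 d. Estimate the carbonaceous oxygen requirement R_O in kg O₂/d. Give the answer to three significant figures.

R_O ≈ 1450 kg O₂/d

Correct the yield for decay: Y_obs = Y/(1 + k_d θ_c) = 0.423 / (1 + 0.0582 × 14.6) = 0.423 / 1.850 = 0.2287.
Q·(S₀ − S) = 1620 × (1330 − 4.75) × 10⁻³ = 2147 kg/d removed.
Biomass synthesised: P_X = Y_obs × 2147 = 491.0 kg VSS/d.
Carbonaceous O₂ demand = substrate oxidised − cell-mass equivalent = 2147 − 1.42 × 491.0 = 1450 kg O₂/d.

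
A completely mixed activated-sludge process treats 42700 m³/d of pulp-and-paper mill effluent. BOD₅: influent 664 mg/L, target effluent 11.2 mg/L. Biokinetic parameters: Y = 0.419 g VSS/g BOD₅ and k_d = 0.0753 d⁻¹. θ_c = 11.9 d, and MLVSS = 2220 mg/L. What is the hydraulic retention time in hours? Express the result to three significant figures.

Rearranging the biomass balance for a CMAS with decay, V = Y·Q·ΔS·θ_c / [X·(1+k_d θ_c)] = 0.419 × 42700 × (664 − 11.2) × 11.9 / [2220 × (1 + 0.0753 × 11.9)] = 1.39×10^8 / 4209 = 33019 m³.
Hydraulic retention time τ = V/Q = 33019 / 42700 = 0.7733 d = 18.56 h.

τ ≈ 18.6 h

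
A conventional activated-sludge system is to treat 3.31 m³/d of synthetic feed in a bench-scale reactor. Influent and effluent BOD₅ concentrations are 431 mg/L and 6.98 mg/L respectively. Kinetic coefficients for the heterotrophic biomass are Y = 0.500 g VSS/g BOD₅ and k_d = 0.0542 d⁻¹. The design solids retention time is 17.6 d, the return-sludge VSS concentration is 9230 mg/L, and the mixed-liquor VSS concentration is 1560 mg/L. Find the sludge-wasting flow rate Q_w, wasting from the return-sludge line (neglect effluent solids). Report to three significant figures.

From the SRT design equation V = Y Q (S₀−S) θ_c / [X (1 + k_d θ_c)] = 0.500 × 3.31 × (431 − 6.98) × 17.6 / [1560 × (1 + 0.0542 × 17.6)] = 1.24×10^4 / 3048 = 4.052 m³.
Q_w = (V·X)/(θ_c X_r) = 4.052 × 1560 / (17.6 × 9230) = 0.03891 m³/d.

Q_w ≈ 0.0389 m³/d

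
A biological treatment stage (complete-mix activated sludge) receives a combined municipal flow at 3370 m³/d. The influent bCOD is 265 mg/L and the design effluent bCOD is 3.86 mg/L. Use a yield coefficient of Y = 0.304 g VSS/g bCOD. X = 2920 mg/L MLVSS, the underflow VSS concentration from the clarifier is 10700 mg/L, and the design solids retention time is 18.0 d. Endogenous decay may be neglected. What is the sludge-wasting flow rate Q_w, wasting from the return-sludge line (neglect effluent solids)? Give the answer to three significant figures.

Q_w ≈ 25.0 m³/d

With k_d = 0 the design equation reduces to V = Y Q (S₀−S) θ_c / X = 0.304 × 3370 × (265 − 3.86) × 18.0 / 2920 = 1649 m³.
Wasting from the return line (neglecting effluent solids): Q_w = V·X / (θ_c·X_r) = 1649 × 2920 / (18.0 × 10700) = 25.00 m³/d.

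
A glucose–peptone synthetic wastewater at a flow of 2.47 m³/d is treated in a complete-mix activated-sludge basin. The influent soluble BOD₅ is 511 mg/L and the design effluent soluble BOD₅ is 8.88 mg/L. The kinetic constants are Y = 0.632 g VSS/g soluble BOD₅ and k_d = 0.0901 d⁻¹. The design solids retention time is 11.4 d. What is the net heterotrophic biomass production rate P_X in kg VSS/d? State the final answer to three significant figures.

P_X ≈ 0.387 kg VSS/d

Y_obs = Y / (1 + k_d θ_c) = 0.632 / (1 + 0.0901 × 11.4) = 0.632 / 2.027 = 0.3118.
ΔS = 511 − 8.88 = 502.1 mg/L, so the substrate removal rate is 2.47 × 502.1/1000 = 1.240 kg soluble BOD₅/d.
P_X = Y_obs · Q(S₀ − S) = 0.3118 × 1.240 = 0.3867 kg VSS/d.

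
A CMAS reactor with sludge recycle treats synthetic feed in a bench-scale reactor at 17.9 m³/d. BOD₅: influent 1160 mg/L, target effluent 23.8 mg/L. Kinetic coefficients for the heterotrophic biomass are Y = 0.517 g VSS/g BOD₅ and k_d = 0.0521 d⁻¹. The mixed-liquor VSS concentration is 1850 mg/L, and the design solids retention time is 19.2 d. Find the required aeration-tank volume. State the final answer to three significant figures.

From the SRT design equation V = Y Q (S₀−S) θ_c / [X (1 + k_d θ_c)] = 0.517 × 17.9 × (1160 − 23.8) × 19.2 / [1850 × (1 + 0.0521 × 19.2)] = 2.02×10^5 / 3701 = 54.55 m³.

V ≈ 54.6 m³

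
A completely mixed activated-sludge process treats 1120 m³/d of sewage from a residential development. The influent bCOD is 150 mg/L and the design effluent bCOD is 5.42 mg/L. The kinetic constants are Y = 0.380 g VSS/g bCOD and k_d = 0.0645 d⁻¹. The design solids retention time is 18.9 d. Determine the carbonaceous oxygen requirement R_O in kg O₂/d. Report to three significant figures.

Y_obs = Y / (1 + k_d θ_c) = 0.380 / (1 + 0.0645 × 18.9) = 0.380 / 2.219 = 0.1712.
Q·(S₀ − S) = 1120 × (150 − 5.42) × 10⁻³ = 161.9 kg/d removed.
Biomass synthesised: P_X = Y_obs × 161.9 = 27.73 kg VSS/d.
R_O = Q·ΔS − 1.42 P_X = 161.9 − 39.38 = 122.6 kg O₂/d.

R_O ≈ 123 kg O₂/d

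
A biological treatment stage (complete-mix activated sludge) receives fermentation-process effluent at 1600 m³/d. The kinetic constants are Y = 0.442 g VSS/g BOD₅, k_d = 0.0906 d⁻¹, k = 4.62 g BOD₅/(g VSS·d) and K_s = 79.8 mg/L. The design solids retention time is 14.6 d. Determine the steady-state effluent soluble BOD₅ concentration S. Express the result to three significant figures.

For a completely mixed reactor with recycle the Lawrence–McCarty relation gives S = K_s·(1 + k_d·θ_c) / [θ_c·(Y·k − k_d) − 1] = 79.8 × (1 + 0.0906 × 14.6) / [14.6 × (0.442 × 4.62 − 0.0906) − 1] = 185.4 / 27.49 = 6.742 mg/L.

S ≈ 6.74 mg/L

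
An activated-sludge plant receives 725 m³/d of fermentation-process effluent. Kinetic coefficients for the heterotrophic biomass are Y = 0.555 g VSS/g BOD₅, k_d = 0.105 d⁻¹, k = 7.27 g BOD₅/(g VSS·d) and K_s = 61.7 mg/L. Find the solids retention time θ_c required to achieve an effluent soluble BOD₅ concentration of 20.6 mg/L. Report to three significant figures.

At the target effluent, Y k S/(K_s+S) = 0.555×7.27×20.6/82.30 = 1.010 d⁻¹.
θ_c = 1/(μ − k_d) = 1/(1.010 − 0.105) = 1/0.9049 = 1.105 d.

θ_c ≈ 1.11 d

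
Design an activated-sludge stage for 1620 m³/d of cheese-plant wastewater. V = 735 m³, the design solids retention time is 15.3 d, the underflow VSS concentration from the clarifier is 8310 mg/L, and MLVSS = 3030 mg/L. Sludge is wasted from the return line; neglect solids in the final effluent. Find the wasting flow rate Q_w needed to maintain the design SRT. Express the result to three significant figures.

Wasting from the return line (neglecting effluent solids): Q_w = V·X / (θ_c·X_r) = 735.0 × 3030 / (15.3 × 8310) = 17.52 m³/d.

Q_w ≈ 17.5 m³/d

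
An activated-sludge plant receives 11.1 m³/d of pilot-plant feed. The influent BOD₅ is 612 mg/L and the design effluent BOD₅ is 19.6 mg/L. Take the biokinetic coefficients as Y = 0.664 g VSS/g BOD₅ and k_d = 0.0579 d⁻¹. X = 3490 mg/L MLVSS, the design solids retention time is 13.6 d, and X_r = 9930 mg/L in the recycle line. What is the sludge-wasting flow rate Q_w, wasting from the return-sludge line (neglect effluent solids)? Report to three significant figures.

Rearranging the biomass balance for a CMAS with decay, V = Y·Q·ΔS·θ_c / [X·(1+k_d θ_c)] = 0.664 × 11.1 × (612 − 19.6) × 13.6 / [3490 × (1 + 0.0579 × 13.6)] = 5.94×10^4 / 6238 = 9.519 m³.
Wasting from the return line (neglecting effluent solids): Q_w = V·X / (θ_c·X_r) = 9.519 × 3490 / (13.6 × 9930) = 0.2460 m³/d.

Q_w ≈ 0.246 m³/d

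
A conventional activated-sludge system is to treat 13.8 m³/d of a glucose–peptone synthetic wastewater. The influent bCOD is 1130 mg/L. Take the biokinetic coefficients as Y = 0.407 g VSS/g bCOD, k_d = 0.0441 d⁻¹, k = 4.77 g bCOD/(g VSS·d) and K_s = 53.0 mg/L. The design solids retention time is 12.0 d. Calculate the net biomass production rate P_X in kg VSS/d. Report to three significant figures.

Effluent substrate depends only on kinetics and SRT: S = K_s(1 + k_d θ_c) / [θ_c(Yk − k_d) − 1] = 53.0 × (1 + 0.0441 × 12.0) / [12.0 × (0.407 × 4.77 − 0.0441) − 1] = 81.05 / 21.77 = 3.723 mg/L.
Observed yield with endogenous decay: Y_obs = Y / (1 + k_d·θ_c) = 0.407 / (1 + 0.0441 × 12.0) = 0.407 / 1.529 = 0.2662 g VSS/g bCOD.
Substrate removed = Q·(S₀ − S) = 13.8 m³/d × (1130 − 3.72) g/m³ = 1.55×10^4 g/d = 15.54 kg/d.
So the net sludge growth is P_X = 0.2662 × 15.54 = 4.137 kg VSS/d.

P_X ≈ 4.14 kg VSS/d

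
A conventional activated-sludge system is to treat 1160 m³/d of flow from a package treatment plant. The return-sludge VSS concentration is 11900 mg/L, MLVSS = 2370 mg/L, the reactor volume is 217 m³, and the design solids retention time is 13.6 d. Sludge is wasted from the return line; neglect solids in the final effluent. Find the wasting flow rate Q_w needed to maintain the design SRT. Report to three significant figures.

Q_w ≈ 3.18 m³/d

θ_c = V·X/(Q_w·X_r) when wasting from the recycle, so Q_w = V·X/(θ_c·X_r) = 217.0 × 2370 / (13.6 × 11900) = 3.178 m³/d.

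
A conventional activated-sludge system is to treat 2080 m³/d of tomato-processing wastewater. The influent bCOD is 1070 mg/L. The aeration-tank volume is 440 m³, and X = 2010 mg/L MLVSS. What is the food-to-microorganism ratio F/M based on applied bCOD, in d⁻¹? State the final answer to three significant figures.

F/M ≈ 2.52 d⁻¹

F/M = Q·S₀ / (V·X) = 2080 × 1070 / (440.0 × 2010) = 2.517 g bCOD·(g VSS·d)⁻¹.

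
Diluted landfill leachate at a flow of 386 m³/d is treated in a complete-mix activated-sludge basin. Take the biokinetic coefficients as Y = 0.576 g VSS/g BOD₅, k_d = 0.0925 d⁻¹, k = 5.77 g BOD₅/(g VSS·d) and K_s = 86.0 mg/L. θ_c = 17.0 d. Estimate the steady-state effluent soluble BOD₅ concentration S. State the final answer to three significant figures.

From the Monod/SRT balance for a CMAS, S = K_s·(1+k_d θ_c)/[θ_c·(Y k − k_d) − 1] = 86.0 × (1 + 0.0925 × 17.0) / [17.0 × (0.576 × 5.77 − 0.0925) − 1] = 221.2 / 53.93 = 4.102 mg/L.

S ≈ 4.10 mg/L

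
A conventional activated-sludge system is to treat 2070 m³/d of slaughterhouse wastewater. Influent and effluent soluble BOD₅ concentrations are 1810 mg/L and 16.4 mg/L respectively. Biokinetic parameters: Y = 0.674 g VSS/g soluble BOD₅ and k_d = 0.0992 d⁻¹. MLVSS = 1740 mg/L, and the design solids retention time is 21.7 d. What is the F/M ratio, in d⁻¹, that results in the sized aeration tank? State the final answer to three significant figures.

F/M ≈ 0.218 d⁻¹

Steady-state biomass mass balance: V·X·(1 + k_d·θ_c) = Y·Q·(S₀ − S)·θ_c, so V = 0.674 × 2070 × (1810 − 16.4) × 21.7 / [1740 × (1 + 0.0992 × 21.7)] = 5.43×10^7 / 5486 = 9899 m³.
F/M = applied load / biomass = Q·S₀/(V·X) = 2070 × 1810 / (9899 × 1740) = 0.2175 d⁻¹.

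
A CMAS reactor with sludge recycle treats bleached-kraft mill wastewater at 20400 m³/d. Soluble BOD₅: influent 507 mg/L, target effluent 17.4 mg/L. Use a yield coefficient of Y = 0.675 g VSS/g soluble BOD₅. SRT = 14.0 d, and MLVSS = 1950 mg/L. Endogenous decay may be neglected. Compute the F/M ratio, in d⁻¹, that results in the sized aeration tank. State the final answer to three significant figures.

F/M ≈ 0.110 d⁻¹

Biomass mass balance (decay neglected): V·X = Y·Q·(S₀ − S)·θ_c, so V = 0.675 × 20400 × (507 − 17.4) × 14.0 / 1950 = 48403 m³.
Food-to-microorganism ratio F/M = Q S₀ / (V X) = 20400 × 507 / (48403 × 1950) = 0.1096 d⁻¹.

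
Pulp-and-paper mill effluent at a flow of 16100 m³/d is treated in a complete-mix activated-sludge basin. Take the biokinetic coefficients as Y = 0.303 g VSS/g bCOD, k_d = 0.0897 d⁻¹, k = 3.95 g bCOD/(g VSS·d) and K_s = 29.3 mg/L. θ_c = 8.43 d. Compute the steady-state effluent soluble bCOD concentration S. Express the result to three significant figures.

S ≈ 6.17 mg/L

Effluent substrate depends only on kinetics and SRT: S = K_s(1 + k_d θ_c) / [θ_c(Yk − k_d) − 1] = 29.3 × (1 + 0.0897 × 8.43) / [8.43 × (0.303 × 3.95 − 0.0897) − 1] = 51.46 / 8.333 = 6.175 mg/L.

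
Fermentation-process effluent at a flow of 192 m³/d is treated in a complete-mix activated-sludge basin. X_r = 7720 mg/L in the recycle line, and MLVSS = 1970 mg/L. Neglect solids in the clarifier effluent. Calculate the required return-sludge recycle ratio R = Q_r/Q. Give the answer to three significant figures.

Solids balance on the clarifier gives (1+R)X = R·X_r, so R = X/(X_r − X) = 1970 / (7720 − 1970) = 0.3426.

R ≈ 0.343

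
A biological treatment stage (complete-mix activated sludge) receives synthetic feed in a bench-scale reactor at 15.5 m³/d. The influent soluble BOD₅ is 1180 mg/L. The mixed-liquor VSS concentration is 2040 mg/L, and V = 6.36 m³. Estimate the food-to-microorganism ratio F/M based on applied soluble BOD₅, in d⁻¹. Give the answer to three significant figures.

Food-to-microorganism ratio F/M = Q S₀ / (V X) = 15.5 × 1180 / (6.360 × 2040) = 1.410 d⁻¹.

F/M ≈ 1.41 d⁻¹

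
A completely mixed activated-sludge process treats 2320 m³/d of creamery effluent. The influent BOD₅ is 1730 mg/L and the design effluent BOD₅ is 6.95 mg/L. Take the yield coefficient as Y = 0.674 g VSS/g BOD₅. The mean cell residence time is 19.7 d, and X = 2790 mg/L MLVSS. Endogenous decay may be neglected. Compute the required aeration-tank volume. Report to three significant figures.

V ≈ 19000 m³

V·X = Y·Q·ΔS·θ_c gives V = 0.674 × 2320 × (1730 − 6.95) × 19.7 / 2790 = 19024 m³.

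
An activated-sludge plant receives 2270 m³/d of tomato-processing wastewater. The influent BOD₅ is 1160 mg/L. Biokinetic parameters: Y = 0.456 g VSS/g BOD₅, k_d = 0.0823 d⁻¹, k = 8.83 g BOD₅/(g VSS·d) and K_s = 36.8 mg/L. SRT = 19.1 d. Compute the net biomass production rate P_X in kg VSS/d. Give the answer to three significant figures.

P_X ≈ 466 kg VSS/d

From the Monod/SRT balance for a CMAS, S = K_s·(1+k_d θ_c)/[θ_c·(Y k − k_d) − 1] = 36.8 × (1 + 0.0823 × 19.1) / [19.1 × (0.456 × 8.83 − 0.0823) − 1] = 94.65 / 74.33 = 1.273 mg/L.
Correct the yield for decay: Y_obs = Y/(1 + k_d θ_c) = 0.456 / (1 + 0.0823 × 19.1) = 0.456 / 2.572 = 0.1773.
ΔS = 1160 − 1.27 = 1159 mg/L, so the substrate removal rate is 2270 × 1159/1000 = 2630 kg BOD₅/d.
Biomass produced: P_X = Y_obs·Q·ΔS = 0.1773 × 2630 ≈ 466.4 kg VSS/d.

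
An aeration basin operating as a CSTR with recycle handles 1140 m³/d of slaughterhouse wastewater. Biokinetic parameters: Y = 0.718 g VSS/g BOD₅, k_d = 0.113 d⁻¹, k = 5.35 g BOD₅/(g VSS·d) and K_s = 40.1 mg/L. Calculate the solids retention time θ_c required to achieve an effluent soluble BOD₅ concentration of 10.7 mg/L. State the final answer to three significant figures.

θ_c ≈ 1.44 d

From 1/θ_c = Y·k·S/(K_s + S) − k_d: Y·k·S/(K_s+S) = 0.718 × 5.35 × 10.7 / (40.1 + 10.7) = 0.8091 d⁻¹.
θ_c = 1/(μ − k_d) = 1/(0.8091 − 0.113) = 1/0.6961 = 1.437 d.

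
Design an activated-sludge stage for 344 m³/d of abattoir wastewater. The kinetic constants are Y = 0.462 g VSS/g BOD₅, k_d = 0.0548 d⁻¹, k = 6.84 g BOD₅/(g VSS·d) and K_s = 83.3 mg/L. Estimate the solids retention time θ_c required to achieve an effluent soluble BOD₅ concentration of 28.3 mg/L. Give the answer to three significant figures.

At the target effluent, Y k S/(K_s+S) = 0.462×6.84×28.3/111.6 = 0.8013 d⁻¹.
Then 1/θ_c = μ − k_d = 0.8013 − 0.0548 = 0.7465 d⁻¹, giving θ_c = 1.340 d.

θ_c ≈ 1.34 d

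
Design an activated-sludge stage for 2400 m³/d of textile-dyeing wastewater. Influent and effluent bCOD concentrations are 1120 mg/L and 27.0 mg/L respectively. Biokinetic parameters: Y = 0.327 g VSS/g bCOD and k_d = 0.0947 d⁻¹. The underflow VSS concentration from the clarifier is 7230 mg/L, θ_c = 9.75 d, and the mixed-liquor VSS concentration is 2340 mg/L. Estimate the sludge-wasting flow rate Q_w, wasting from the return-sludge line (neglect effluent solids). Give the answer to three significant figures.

Q_w ≈ 61.7 m³/d

Rearranging the biomass balance for a CMAS with decay, V = Y·Q·ΔS·θ_c / [X·(1+k_d θ_c)] = 0.327 × 2400 × (1120 − 27.0) × 9.75 / [2340 × (1 + 0.0947 × 9.75)] = 8.36×10^6 / 4501 = 1858 m³.
θ_c = V·X/(Q_w·X_r) when wasting from the recycle, so Q_w = V·X/(θ_c·X_r) = 1858 × 2340 / (9.75 × 7230) = 61.69 m³/d.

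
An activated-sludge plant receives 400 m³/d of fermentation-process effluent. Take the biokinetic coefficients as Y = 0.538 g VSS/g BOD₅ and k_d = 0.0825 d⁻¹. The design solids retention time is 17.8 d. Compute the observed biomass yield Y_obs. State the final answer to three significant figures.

The observed yield is Y_obs = Y/(1 + k_d·θ_c) = 0.538 / (1 + 0.0825 × 17.8) = 0.538 / 2.469 = 0.2179 g VSS per g BOD₅ removed.

Y_obs ≈ 0.218 g VSS/g BOD₅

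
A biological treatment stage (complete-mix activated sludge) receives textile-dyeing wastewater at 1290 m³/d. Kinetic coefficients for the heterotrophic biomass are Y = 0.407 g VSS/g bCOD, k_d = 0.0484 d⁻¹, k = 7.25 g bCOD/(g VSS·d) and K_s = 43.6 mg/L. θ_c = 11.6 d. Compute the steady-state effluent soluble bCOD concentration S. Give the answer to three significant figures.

Effluent substrate depends only on kinetics and SRT: S = K_s(1 + k_d θ_c) / [θ_c(Yk − k_d) − 1] = 43.6 × (1 + 0.0484 × 11.6) / [11.6 × (0.407 × 7.25 − 0.0484) − 1] = 68.08 / 32.67 = 2.084 mg/L.

S ≈ 2.08 mg/L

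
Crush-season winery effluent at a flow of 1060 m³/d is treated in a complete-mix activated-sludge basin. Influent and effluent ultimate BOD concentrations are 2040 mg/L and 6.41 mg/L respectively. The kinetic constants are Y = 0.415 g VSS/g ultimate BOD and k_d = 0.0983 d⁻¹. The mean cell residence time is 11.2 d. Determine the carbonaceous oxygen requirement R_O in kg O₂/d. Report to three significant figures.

Correct the yield for decay: Y_obs = Y/(1 + k_d θ_c) = 0.415 / (1 + 0.0983 × 11.2) = 0.415 / 2.101 = 0.1975.
Substrate removed = Q·(S₀ − S) = 1060 m³/d × (2040 − 6.41) g/m³ = 2.16×10^6 g/d = 2156 kg/d.
P_X = Y_obs·Q·(S₀ − S) = 0.1975 × 2156 = 425.8 kg VSS/d.
R_O = Q·(S₀ − S) − 1.42·P_X = 2156 − 1.42 × 425.8 = 1551 kg O₂/d.

R_O ≈ 1550 kg O₂/d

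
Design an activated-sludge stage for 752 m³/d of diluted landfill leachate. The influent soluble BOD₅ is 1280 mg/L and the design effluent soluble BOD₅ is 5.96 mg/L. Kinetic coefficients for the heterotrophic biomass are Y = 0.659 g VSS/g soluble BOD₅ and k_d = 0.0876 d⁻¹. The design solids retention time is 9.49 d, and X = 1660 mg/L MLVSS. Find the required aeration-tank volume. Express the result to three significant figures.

V ≈ 1970 m³

Rearranging the biomass balance for a CMAS with decay, V = Y·Q·ΔS·θ_c / [X·(1+k_d θ_c)] = 0.659 × 752 × (1280 − 5.96) × 9.49 / [1660 × (1 + 0.0876 × 9.49)] = 5.99×10^6 / 3040 = 1971 m³.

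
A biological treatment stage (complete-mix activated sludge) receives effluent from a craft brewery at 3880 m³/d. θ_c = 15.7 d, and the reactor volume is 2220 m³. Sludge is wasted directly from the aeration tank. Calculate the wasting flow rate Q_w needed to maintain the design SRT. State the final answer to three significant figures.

Q_w ≈ 141 m³/d

Wasting from the aeration tank: Q_w = V / θ_c = 2220 / 15.7 = 141.4 m³/d.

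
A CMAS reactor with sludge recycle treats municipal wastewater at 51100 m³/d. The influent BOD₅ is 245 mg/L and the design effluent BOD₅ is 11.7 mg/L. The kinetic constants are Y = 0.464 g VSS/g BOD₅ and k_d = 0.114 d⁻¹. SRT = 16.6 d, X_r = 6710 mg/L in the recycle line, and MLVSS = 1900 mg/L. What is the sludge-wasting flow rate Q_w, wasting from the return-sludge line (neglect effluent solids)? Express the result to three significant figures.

From the SRT design equation V = Y Q (S₀−S) θ_c / [X (1 + k_d θ_c)] = 0.464 × 51100 × (245 − 11.7) × 16.6 / [1900 × (1 + 0.114 × 16.6)] = 9.18×10^7 / 5496 = 16709 m³.
Q_w = (V·X)/(θ_c X_r) = 16709 × 1900 / (16.6 × 6710) = 285.0 m³/d.

Q_w ≈ 285 m³/d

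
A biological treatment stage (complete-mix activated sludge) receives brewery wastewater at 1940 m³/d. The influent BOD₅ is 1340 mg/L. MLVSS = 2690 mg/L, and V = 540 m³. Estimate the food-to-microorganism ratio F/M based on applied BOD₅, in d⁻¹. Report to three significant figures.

F/M ≈ 1.79 d⁻¹

Food-to-microorganism ratio F/M = Q S₀ / (V X) = 1940 × 1340 / (540.0 × 2690) = 1.790 d⁻¹.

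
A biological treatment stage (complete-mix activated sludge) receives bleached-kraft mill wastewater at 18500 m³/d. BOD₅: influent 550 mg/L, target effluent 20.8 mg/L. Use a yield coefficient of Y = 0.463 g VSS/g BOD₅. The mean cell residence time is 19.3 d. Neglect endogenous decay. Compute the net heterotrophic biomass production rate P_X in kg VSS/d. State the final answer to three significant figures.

With endogenous decay neglected, the observed yield equals the true yield: Y_obs = Y = 0.463 g VSS/g BOD₅.
Q·(S₀ − S) = 18500 × (550 − 20.8) × 10⁻³ = 9790 kg/d removed.
Biomass produced: P_X = Y_obs·Q·ΔS = 0.4630 × 9790 ≈ 4533 kg VSS/d.

P_X ≈ 4530 kg VSS/d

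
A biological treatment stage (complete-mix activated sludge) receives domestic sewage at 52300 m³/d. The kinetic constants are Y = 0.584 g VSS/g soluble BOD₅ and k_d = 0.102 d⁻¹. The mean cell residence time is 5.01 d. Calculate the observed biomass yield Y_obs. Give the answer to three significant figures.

Y_obs ≈ 0.386 g VSS/g soluble BOD₅

Observed yield with endogenous decay: Y_obs = Y / (1 + k_d·θ_c) = 0.584 / (1 + 0.102 × 5.01) = 0.584 / 1.511 = 0.3865 g VSS/g soluble BOD₅.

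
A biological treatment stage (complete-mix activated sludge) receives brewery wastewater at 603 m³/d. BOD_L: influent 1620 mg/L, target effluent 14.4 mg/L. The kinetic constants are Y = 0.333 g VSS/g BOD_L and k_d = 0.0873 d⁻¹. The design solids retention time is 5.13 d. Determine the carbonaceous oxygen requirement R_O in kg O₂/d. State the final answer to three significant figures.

Correct the yield for decay: Y_obs = Y/(1 + k_d θ_c) = 0.333 / (1 + 0.0873 × 5.13) = 0.333 / 1.448 = 0.2300.
Mass of BOD_L removed per day: Q(S₀ − S) = 603 × 1606 g/m³ = 968.2 kg/d.
P_X = Y_obs·Q·(S₀ − S) = 0.2300 × 968.2 = 222.7 kg VSS/d.
R_O = Q·(S₀ − S) − 1.42·P_X = 968.2 − 1.42 × 222.7 = 652.0 kg O₂/d.

R_O ≈ 652 kg O₂/d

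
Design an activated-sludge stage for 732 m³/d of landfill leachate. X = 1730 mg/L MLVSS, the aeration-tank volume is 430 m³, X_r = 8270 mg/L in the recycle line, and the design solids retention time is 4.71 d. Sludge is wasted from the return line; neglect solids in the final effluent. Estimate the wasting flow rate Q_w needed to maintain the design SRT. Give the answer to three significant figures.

Q_w = (V·X)/(θ_c X_r) = 430.0 × 1730 / (4.71 × 8270) = 19.10 m³/d.

Q_w ≈ 19.1 m³/d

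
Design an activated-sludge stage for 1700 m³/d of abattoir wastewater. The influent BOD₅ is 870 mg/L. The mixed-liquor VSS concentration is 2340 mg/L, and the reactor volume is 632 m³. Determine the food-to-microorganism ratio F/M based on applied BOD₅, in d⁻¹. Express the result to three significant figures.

F/M ≈ 1.00 d⁻¹

F/M = Q·S₀ / (V·X) = 1700 × 870 / (632.0 × 2340) = 1.000 g BOD₅·(g VSS·d)⁻¹.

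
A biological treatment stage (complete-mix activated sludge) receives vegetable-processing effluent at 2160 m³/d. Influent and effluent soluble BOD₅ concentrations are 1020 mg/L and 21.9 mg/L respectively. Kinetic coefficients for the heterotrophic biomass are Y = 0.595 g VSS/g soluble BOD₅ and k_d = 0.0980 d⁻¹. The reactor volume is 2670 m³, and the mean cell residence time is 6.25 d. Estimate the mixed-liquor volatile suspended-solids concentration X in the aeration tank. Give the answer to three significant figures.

X ≈ 1860 mg/L

Solving the biomass balance for X: X = Y Q (S₀−S) θ_c / [V (1+k_d θ_c)] = 0.595 × 2160 × (1020 − 21.9) × 6.25 / [2670 × (1 + 0.0980 × 6.25)] = 1862 mg/L.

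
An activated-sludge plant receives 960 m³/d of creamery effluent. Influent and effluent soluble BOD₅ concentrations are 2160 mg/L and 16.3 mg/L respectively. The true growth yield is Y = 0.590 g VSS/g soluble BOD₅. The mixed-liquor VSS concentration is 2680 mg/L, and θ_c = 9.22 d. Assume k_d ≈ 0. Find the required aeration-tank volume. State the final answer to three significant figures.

V ≈ 4180 m³

With k_d = 0 the design equation reduces to V = Y Q (S₀−S) θ_c / X = 0.590 × 960 × (2160 − 16.3) × 9.22 / 2680 = 4177 m³.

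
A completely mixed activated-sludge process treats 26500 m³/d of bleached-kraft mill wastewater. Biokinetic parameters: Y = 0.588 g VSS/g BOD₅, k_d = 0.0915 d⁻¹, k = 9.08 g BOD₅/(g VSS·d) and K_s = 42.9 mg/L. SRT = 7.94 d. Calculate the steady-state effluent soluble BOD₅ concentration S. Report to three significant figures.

Effluent substrate depends only on kinetics and SRT: S = K_s(1 + k_d θ_c) / [θ_c(Yk − k_d) − 1] = 42.9 × (1 + 0.0915 × 7.94) / [7.94 × (0.588 × 9.08 − 0.0915) − 1] = 74.07 / 40.67 = 1.821 mg/L.

S ≈ 1.82 mg/L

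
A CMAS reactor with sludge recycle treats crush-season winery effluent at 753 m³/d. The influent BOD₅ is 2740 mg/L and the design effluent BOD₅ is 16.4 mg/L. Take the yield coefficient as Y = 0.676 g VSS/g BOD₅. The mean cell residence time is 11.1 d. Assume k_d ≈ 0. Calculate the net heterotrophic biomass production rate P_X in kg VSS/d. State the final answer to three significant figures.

No decay correction is needed, so Y_obs = Y = 0.676.
Substrate removed = Q·(S₀ − S) = 753 m³/d × (2740 − 16.4) g/m³ = 2.05×10^6 g/d = 2051 kg/d.
Net biomass production P_X = Y_obs × Q·(S₀ − S) = 0.6760 × 2051 = 1386 kg VSS/d.

P_X ≈ 1390 kg VSS/d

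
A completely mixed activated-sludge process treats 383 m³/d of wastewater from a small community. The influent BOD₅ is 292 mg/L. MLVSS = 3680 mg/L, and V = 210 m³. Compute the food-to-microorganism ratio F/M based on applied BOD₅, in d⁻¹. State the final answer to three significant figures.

F/M = applied load / biomass = Q·S₀/(V·X) = 383 × 292 / (210.0 × 3680) = 0.1447 d⁻¹.

F/M ≈ 0.145 d⁻¹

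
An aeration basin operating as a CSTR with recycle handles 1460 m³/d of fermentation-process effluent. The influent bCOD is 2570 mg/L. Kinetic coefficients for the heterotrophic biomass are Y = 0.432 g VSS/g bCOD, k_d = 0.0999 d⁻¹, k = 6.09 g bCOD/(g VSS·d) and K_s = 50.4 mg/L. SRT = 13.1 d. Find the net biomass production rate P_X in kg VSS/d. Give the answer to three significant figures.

P_X ≈ 701 kg VSS/d

For a completely mixed reactor with recycle the Lawrence–McCarty relation gives S = K_s·(1 + k_d·θ_c) / [θ_c·(Y·k − k_d) − 1] = 50.4 × (1 + 0.0999 × 13.1) / [13.1 × (0.432 × 6.09 − 0.0999) − 1] = 116.4 / 32.16 = 3.619 mg/L.
Observed yield with endogenous decay: Y_obs = Y / (1 + k_d·θ_c) = 0.432 / (1 + 0.0999 × 13.1) = 0.432 / 2.309 = 0.1871 g VSS/g bCOD.
Q·(S₀ − S) = 1460 × (2570 − 3.62) × 10⁻³ = 3747 kg/d removed.
Biomass produced: P_X = Y_obs·Q·ΔS = 0.1871 × 3747 ≈ 701.1 kg VSS/d.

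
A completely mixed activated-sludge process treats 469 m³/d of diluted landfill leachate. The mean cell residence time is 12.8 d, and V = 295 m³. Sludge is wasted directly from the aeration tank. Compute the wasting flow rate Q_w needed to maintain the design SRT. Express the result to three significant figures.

With mixed-liquor wasting, θ_c = V/Q_w, so Q_w = V/θ_c = 295.0/12.8 = 23.05 m³/d.

Q_w ≈ 23.0 m³/d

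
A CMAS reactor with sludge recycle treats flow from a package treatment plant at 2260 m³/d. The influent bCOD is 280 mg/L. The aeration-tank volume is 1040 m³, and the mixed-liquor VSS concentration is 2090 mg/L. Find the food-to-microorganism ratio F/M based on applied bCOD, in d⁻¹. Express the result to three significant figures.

Food-to-microorganism ratio F/M = Q S₀ / (V X) = 2260 × 280 / (1040 × 2090) = 0.2911 d⁻¹.

F/M ≈ 0.291 d⁻¹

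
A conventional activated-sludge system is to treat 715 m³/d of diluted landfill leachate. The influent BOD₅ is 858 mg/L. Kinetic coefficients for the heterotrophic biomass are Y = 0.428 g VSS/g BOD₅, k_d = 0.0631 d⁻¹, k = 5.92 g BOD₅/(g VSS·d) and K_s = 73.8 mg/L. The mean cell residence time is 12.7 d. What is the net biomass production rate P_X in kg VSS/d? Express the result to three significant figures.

From the Monod/SRT balance for a CMAS, S = K_s·(1+k_d θ_c)/[θ_c·(Y k − k_d) − 1] = 73.8 × (1 + 0.0631 × 12.7) / [12.7 × (0.428 × 5.92 − 0.0631) − 1] = 132.9 / 30.38 = 4.376 mg/L.
The observed yield is Y_obs = Y/(1 + k_d·θ_c) = 0.428 / (1 + 0.0631 × 12.7) = 0.428 / 1.801 = 0.2376 g VSS per g BOD₅ removed.
Q·(S₀ − S) = 715 × (858 − 4.38) × 10⁻³ = 610.3 kg/d removed.
Biomass produced: P_X = Y_obs·Q·ΔS = 0.2376 × 610.3 ≈ 145.0 kg VSS/d.

P_X ≈ 145 kg VSS/d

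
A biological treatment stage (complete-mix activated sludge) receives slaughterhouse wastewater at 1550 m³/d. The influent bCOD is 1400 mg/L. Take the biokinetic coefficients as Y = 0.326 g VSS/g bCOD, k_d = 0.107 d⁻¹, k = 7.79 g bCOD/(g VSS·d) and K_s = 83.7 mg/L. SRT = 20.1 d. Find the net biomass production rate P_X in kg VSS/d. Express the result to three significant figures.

P_X ≈ 224 kg VSS/d

Effluent substrate depends only on kinetics and SRT: S = K_s(1 + k_d θ_c) / [θ_c(Yk − k_d) − 1] = 83.7 × (1 + 0.107 × 20.1) / [20.1 × (0.326 × 7.79 − 0.107) − 1] = 263.7 / 47.89 = 5.506 mg/L.
Correct the yield for decay: Y_obs = Y/(1 + k_d θ_c) = 0.326 / (1 + 0.107 × 20.1) = 0.326 / 3.151 = 0.1035.
ΔS = 1400 − 5.51 = 1394 mg/L, so the substrate removal rate is 1550 × 1394/1000 = 2161 kg bCOD/d.
Biomass produced: P_X = Y_obs·Q·ΔS = 0.1035 × 2161 ≈ 223.6 kg VSS/d.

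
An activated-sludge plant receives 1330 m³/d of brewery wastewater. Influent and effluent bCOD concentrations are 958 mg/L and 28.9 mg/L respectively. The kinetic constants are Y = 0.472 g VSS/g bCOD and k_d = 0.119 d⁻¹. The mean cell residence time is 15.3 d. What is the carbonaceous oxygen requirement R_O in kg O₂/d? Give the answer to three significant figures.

R_O ≈ 942 kg O₂/d

The observed yield is Y_obs = Y/(1 + k_d·θ_c) = 0.472 / (1 + 0.119 × 15.3) = 0.472 / 2.821 = 0.1673 g VSS per g bCOD removed.
Substrate removed = Q·(S₀ − S) = 1330 m³/d × (958 − 28.9) g/m³ = 1.24×10^6 g/d = 1236 kg/d.
Net sludge production P_X = 0.1673 × 1236 = 206.8 kg VSS/d.
R_O = Q·(S₀ − S) − 1.42·P_X = 1236 − 1.42 × 206.8 = 942.1 kg O₂/d.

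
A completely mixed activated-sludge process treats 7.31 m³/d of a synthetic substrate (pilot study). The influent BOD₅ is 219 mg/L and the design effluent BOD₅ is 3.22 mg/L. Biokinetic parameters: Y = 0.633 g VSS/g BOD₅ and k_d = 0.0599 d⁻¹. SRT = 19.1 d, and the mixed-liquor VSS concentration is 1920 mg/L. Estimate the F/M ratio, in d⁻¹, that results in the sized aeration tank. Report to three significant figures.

From the SRT design equation V = Y Q (S₀−S) θ_c / [X (1 + k_d θ_c)] = 0.633 × 7.31 × (219 − 3.22) × 19.1 / [1920 × (1 + 0.0599 × 19.1)] = 1.91×10^4 / 4117 = 4.633 m³.
F/M = applied load / biomass = Q·S₀/(V·X) = 7.31 × 219 / (4.633 × 1920) = 0.1800 d⁻¹.

F/M ≈ 0.180 d⁻¹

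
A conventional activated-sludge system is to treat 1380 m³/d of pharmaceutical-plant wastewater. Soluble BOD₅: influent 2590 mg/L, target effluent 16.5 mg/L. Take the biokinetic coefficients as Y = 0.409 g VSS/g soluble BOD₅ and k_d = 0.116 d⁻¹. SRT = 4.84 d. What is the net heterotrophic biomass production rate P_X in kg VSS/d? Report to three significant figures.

Correct the yield for decay: Y_obs = Y/(1 + k_d θ_c) = 0.409 / (1 + 0.116 × 4.84) = 0.409 / 1.561 = 0.2619.
ΔS = 2590 − 16.5 = 2574 mg/L, so the substrate removal rate is 1380 × 2574/1000 = 3551 kg soluble BOD₅/d.
Biomass produced: P_X = Y_obs·Q·ΔS = 0.2619 × 3551 ≈ 930.3 kg VSS/d.

P_X ≈ 930 kg VSS/d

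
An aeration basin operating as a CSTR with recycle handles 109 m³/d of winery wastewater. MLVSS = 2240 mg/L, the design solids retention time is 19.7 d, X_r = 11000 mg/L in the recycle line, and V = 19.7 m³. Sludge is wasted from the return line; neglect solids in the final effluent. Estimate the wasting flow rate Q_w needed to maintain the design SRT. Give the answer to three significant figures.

θ_c = V·X/(Q_w·X_r) when wasting from the recycle, so Q_w = V·X/(θ_c·X_r) = 19.70 × 2240 / (19.7 × 11000) = 0.2036 m³/d.

Q_w ≈ 0.204 m³/d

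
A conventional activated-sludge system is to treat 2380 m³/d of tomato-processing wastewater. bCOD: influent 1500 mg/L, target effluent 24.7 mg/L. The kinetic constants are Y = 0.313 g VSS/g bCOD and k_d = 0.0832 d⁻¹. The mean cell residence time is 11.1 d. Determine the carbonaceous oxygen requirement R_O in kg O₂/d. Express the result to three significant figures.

Observed yield with endogenous decay: Y_obs = Y / (1 + k_d·θ_c) = 0.313 / (1 + 0.0832 × 11.1) = 0.313 / 1.924 = 0.1627 g VSS/g bCOD.
ΔS = 1500 − 24.7 = 1475 mg/L, so the substrate removal rate is 2380 × 1475/1000 = 3511 kg bCOD/d.
Net sludge production P_X = 0.1627 × 3511 = 571.4 kg VSS/d.
Carbonaceous O₂ demand = substrate oxidised − cell-mass equivalent = 3511 − 1.42 × 571.4 = 2700 kg O₂/d.

R_O ≈ 2700 kg O₂/d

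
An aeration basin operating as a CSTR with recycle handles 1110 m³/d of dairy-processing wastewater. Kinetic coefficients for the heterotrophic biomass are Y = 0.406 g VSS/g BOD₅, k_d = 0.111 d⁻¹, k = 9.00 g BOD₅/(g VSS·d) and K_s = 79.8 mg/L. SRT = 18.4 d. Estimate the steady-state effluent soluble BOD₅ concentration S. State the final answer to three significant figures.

Effluent substrate depends only on kinetics and SRT: S = K_s(1 + k_d θ_c) / [θ_c(Yk − k_d) − 1] = 79.8 × (1 + 0.111 × 18.4) / [18.4 × (0.406 × 9.00 − 0.111) − 1] = 242.8 / 64.19 = 3.782 mg/L.

S ≈ 3.78 mg/L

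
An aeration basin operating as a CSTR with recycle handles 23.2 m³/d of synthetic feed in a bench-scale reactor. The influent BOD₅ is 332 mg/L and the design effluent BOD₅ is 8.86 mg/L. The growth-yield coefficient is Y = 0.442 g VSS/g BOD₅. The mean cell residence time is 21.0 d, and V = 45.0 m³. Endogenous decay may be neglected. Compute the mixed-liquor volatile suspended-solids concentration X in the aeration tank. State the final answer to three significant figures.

X = Y·Q·ΔS·θ_c / V = 0.442 × 23.2 × (332 − 8.86) × 21.0 / 45.0 = 1546 mg/L.

X ≈ 1550 mg/L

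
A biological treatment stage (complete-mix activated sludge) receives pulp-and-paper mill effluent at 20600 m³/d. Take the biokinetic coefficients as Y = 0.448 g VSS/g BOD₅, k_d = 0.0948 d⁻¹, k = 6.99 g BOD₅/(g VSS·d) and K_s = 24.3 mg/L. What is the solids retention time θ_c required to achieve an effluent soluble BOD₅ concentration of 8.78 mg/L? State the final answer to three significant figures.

θ_c ≈ 1.36 d

Specific growth rate at S = 8.78 mg/L: μ = YkS/(K_s+S) = 0.448·6.99·8.78/(24.3+8.78) = 0.8312 d⁻¹.
1/θ_c = 0.8312 − 0.0948 = 0.7364 d⁻¹, so θ_c = 1.358 d.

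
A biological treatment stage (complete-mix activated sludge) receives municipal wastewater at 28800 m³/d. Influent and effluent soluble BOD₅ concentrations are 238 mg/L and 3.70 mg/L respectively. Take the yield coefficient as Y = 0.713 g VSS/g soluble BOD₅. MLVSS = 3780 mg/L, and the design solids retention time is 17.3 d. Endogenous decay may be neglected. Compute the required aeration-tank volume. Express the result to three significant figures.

Biomass mass balance (decay neglected): V·X = Y·Q·(S₀ − S)·θ_c, so V = 0.713 × 28800 × (238 − 3.70) × 17.3 / 3780 = 22020 m³.

V ≈ 22000 m³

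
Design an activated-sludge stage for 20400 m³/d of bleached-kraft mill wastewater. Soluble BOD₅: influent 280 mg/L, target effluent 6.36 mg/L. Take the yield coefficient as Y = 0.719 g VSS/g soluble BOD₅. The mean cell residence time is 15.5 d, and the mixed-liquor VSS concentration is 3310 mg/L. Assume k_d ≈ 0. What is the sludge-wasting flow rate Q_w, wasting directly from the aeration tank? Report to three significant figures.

Q_w ≈ 1210 m³/d

Biomass mass balance (decay neglected): V·X = Y·Q·(S₀ − S)·θ_c, so V = 0.719 × 20400 × (280 − 6.36) × 15.5 / 3310 = 18795 m³.
With mixed-liquor wasting, θ_c = V/Q_w, so Q_w = V/θ_c = 18795/15.5 = 1213 m³/d.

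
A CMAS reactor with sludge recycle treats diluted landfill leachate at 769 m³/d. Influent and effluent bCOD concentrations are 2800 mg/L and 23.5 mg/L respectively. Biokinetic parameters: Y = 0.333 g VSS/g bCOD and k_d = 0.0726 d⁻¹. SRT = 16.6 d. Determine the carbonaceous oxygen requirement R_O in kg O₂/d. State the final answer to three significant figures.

Correct the yield for decay: Y_obs = Y/(1 + k_d θ_c) = 0.333 / (1 + 0.0726 × 16.6) = 0.333 / 2.205 = 0.1510.
Mass of bCOD removed per day: Q(S₀ − S) = 769 × 2776 g/m³ = 2135 kg/d.
Net sludge production P_X = 0.1510 × 2135 = 322.4 kg VSS/d.
R_O = Q·ΔS − 1.42 P_X = 2135 − 457.8 = 1677 kg O₂/d.

R_O ≈ 1680 kg O₂/d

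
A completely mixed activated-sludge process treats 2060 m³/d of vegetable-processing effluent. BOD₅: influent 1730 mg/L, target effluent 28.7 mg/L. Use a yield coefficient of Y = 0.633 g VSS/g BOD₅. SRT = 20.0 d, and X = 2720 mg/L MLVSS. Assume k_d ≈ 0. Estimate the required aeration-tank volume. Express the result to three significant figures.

V·X = Y·Q·ΔS·θ_c gives V = 0.633 × 2060 × (1730 − 28.7) × 20.0 / 2720 = 16312 m³.

V ≈ 16300 m³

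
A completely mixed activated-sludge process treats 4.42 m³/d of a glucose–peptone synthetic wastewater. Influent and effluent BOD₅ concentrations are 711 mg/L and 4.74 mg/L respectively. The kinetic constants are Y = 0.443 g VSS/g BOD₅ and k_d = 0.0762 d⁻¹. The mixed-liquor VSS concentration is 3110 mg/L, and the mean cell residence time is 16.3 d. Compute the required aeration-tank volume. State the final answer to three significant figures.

From the SRT design equation V = Y Q (S₀−S) θ_c / [X (1 + k_d θ_c)] = 0.443 × 4.42 × (711 − 4.74) × 16.3 / [3110 × (1 + 0.0762 × 16.3)] = 2.25×10^4 / 6973 = 3.233 m³.

V ≈ 3.23 m³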